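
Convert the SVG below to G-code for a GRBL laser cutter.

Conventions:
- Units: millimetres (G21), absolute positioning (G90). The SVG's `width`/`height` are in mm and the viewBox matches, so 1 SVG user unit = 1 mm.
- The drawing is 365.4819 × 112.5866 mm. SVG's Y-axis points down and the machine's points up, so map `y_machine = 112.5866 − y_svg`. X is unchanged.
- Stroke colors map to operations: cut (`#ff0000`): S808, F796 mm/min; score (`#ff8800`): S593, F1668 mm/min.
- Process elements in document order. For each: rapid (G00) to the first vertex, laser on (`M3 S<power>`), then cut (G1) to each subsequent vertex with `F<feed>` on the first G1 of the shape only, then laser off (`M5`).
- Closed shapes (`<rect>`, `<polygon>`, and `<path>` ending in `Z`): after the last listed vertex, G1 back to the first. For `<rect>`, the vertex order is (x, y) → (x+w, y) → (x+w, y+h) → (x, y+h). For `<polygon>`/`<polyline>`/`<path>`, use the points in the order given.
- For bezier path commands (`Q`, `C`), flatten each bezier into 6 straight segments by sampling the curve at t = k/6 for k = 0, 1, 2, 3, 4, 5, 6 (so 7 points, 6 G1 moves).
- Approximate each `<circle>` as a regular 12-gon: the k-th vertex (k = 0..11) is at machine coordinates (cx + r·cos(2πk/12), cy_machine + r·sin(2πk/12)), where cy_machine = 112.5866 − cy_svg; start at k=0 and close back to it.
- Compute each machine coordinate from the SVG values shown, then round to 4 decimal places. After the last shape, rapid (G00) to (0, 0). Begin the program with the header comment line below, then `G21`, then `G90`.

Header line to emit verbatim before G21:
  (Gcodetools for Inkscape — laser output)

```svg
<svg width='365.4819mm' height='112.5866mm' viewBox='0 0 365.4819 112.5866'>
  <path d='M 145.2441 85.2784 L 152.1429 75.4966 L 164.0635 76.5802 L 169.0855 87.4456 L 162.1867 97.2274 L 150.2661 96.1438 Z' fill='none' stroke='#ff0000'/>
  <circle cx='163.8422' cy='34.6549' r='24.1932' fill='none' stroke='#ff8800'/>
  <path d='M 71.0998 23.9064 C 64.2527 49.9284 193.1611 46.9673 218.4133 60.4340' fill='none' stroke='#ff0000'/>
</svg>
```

(Gcodetools for Inkscape — laser output)
G21
G90
G00 X145.2441 Y27.3082
M3 S808
G1 X152.1429 Y37.0900 F796
G1 X164.0635 Y36.0064
G1 X169.0855 Y25.1410
G1 X162.1867 Y15.3592
G1 X150.2661 Y16.4428
G1 X145.2441 Y27.3082
M5
G00 X188.0354 Y77.9317
M3 S593
G1 X184.7941 Y90.0283 F1668
G1 X175.9388 Y98.8836
G1 X163.8422 Y102.1249
G1 X151.7456 Y98.8836
G1 X142.8903 Y90.0283
G1 X139.6490 Y77.9317
G1 X142.8903 Y65.8351
G1 X151.7456 Y56.9798
G1 X163.8422 Y53.7385
G1 X175.9388 Y56.9798
G1 X184.7941 Y65.8351
G1 X188.0354 Y77.9317
M5
G00 X71.0998 Y88.6802
M3 S808
G1 X77.8808 Y77.8742 F796
G1 X100.6374 Y70.6373
G1 X132.7193 Y65.7082
G1 X167.4761 Y61.8253
G1 X198.2576 Y57.7272
G1 X218.4133 Y52.1526
M5
G00 X0.0000 Y0.0000

1 u = 1 mm; y_m = 112.5866 − y.

[1] `<path>` regular polygon, #ff0000→cut S808 F796: (145.2441,27.3082) → (152.1429,37.0900) → (164.0635,36.0064) → (169.0855,25.1410) → (162.1867,15.3592) → (150.2661,16.4428) → (145.2441,27.3082) (closed)

[2] `<circle>` circle, #ff8800→score S593 F1668: (188.0354,77.9317) → (184.7941,90.0283) → (175.9388,98.8836) → (163.8422,102.1249) → (151.7456,98.8836) → (142.8903,90.0283) → (139.6490,77.9317) → (142.8903,65.8351) → (151.7456,56.9798) → (163.8422,53.7385) → (175.9388,56.9798) → (184.7941,65.8351) → (188.0354,77.9317) (closed)

[3] `<path>` cubic bezier, #ff0000→cut S808 F796: (71.0998,88.6802) → (77.8808,77.8742) → (100.6374,70.6373) → (132.7193,65.7082) → (167.4761,61.8253) → (198.2576,57.7272) → (218.4133,52.1526)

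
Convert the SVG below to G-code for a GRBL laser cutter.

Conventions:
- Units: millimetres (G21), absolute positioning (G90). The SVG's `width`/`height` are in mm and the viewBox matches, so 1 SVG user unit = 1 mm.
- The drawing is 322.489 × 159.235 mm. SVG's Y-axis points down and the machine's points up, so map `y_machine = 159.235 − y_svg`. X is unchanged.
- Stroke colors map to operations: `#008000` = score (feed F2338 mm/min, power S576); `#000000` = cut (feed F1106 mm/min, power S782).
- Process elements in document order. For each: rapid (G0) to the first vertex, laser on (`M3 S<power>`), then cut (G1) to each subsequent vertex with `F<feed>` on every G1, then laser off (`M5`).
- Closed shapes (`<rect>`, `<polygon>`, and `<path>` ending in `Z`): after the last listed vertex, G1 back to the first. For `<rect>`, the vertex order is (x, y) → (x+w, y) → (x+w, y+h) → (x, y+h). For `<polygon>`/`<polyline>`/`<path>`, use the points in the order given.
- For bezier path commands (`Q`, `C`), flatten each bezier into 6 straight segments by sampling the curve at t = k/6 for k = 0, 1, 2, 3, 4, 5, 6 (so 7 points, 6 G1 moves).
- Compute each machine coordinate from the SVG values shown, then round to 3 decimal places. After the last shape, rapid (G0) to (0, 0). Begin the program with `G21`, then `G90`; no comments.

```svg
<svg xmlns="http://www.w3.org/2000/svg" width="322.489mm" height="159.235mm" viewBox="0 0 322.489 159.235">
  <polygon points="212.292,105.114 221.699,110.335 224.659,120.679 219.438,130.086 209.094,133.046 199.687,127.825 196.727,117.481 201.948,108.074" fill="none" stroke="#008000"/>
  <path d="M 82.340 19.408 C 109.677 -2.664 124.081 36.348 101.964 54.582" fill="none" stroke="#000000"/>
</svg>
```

1 u = 1 mm; y_m = 159.235 − y.

[1] `<polygon>` regular polygon, #008000→score S576 F2338: (212.292,54.121) → (221.699,48.900) → (224.659,38.556) → (219.438,29.149) → (209.094,26.189) → (199.687,31.410) → (196.727,41.754) → (201.948,51.161) → (212.292,54.121) (closed)

[2] `<path>` cubic bezier, #000000→cut S782 F1106: (82.340,139.827) → (94.822,146.152) → (104.492,144.570) → (110.697,137.355) → (112.781,126.781) → (110.088,115.123) → (101.964,104.653)

G21
G90
G0 X212.292 Y54.121
M3 S576
G1 X221.699 Y48.900 F2338
G1 X224.659 Y38.556 F2338
G1 X219.438 Y29.149 F2338
G1 X209.094 Y26.189 F2338
G1 X199.687 Y31.410 F2338
G1 X196.727 Y41.754 F2338
G1 X201.948 Y51.161 F2338
G1 X212.292 Y54.121 F2338
M5
G0 X82.340 Y139.827
M3 S782
G1 X94.822 Y146.152 F1106
G1 X104.492 Y144.570 F1106
G1 X110.697 Y137.355 F1106
G1 X112.781 Y126.781 F1106
G1 X110.088 Y115.123 F1106
G1 X101.964 Y104.653 F1106
M5
G0 X0.000 Y0.000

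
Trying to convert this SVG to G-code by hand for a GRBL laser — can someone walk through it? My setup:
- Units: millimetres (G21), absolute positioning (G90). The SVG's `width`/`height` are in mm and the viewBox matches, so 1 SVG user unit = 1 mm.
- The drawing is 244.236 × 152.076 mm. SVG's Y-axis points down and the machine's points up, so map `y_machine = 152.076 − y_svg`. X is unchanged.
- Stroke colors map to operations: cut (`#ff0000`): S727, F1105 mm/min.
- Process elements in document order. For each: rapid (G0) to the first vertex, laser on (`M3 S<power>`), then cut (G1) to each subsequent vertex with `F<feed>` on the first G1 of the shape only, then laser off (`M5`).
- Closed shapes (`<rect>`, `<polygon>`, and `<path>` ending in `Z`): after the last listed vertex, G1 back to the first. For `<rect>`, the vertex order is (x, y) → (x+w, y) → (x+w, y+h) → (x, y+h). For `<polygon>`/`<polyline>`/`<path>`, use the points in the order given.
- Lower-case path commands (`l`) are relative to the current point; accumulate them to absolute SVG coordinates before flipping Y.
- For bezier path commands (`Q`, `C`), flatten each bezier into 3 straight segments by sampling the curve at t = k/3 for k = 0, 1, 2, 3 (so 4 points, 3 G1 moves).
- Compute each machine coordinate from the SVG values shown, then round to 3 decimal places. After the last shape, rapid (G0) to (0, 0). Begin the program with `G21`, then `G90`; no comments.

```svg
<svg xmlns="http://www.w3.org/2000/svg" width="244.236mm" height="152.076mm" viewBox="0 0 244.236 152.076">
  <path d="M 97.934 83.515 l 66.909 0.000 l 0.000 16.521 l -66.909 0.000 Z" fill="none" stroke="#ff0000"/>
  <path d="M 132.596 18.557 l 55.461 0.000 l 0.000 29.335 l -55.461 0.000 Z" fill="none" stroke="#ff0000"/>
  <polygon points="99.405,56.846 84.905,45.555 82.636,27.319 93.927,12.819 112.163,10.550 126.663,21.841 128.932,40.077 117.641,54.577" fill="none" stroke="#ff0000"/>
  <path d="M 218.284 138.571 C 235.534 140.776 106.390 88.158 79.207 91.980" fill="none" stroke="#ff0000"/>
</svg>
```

Since the viewBox matches the mm dimensions, user units are millimetres directly. The only transform is the Y-flip y_m = 152.076 − y_svg.

Shape 1 is a rectangle drawn with `<path>`. Its stroke #ff0000 means cut at S727, F1105. After flipping Y the toolpath is (97.934,68.561) → (164.843,68.561) → (164.843,52.040) → (97.934,52.040) → (97.934,68.561), returning to the start.

Shape 2 is a rectangle drawn with `<path>`. Its stroke #ff0000 means cut at S727, F1105. After flipping Y the toolpath is (132.596,133.519) → (188.057,133.519) → (188.057,104.184) → (132.596,104.184) → (132.596,133.519), returning to the start.

Shape 3 is a regular polygon drawn with `<polygon>`. Its stroke #ff0000 means cut at S727, F1105. After flipping Y the toolpath is (99.405,95.230) → (84.905,106.521) → (82.636,124.757) → (93.927,139.257) → (112.163,141.526) → (126.663,130.235) → (128.932,111.999) → (117.641,97.499) → (99.405,95.230), returning to the start.

Shape 4 is a cubic bezier drawn with `<path>`. Its stroke #ff0000 means cut at S727, F1105. After flipping Y the toolpath is (218.284,13.505) → (195.934,25.453) → (131.179,49.226) → (79.207,60.096).

G21
G90
G0 X97.934 Y68.561
M3 S727
G1 X164.843 Y68.561 F1105
G1 X164.843 Y52.040
G1 X97.934 Y52.040
G1 X97.934 Y68.561
M5
G0 X132.596 Y133.519
M3 S727
G1 X188.057 Y133.519 F1105
G1 X188.057 Y104.184
G1 X132.596 Y104.184
G1 X132.596 Y133.519
M5
G0 X99.405 Y95.230
M3 S727
G1 X84.905 Y106.521 F1105
G1 X82.636 Y124.757
G1 X93.927 Y139.257
G1 X112.163 Y141.526
G1 X126.663 Y130.235
G1 X128.932 Y111.999
G1 X117.641 Y97.499
G1 X99.405 Y95.230
M5
G0 X218.284 Y13.505
M3 S727
G1 X195.934 Y25.453 F1105
G1 X131.179 Y49.226
G1 X79.207 Y60.096
M5
G0 X0.000 Y0.000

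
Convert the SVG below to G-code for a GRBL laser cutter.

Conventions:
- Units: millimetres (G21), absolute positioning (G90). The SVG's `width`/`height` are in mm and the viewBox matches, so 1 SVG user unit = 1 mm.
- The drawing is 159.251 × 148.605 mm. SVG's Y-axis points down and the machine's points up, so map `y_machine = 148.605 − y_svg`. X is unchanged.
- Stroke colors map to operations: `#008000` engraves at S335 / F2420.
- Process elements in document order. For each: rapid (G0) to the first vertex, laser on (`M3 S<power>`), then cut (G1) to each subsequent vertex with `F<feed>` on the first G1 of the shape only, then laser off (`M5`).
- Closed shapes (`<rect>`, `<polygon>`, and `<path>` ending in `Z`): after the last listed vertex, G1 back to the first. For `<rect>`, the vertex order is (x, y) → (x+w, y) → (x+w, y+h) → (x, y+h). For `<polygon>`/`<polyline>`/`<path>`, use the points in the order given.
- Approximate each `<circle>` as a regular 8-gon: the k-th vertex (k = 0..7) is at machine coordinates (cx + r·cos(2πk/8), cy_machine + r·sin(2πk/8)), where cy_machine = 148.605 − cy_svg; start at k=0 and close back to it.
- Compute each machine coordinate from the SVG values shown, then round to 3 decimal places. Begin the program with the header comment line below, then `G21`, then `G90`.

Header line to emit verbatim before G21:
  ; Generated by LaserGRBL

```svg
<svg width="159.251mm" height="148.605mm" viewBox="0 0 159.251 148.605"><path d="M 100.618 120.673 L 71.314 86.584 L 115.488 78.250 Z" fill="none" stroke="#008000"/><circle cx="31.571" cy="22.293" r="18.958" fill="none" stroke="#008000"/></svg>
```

1 u = 1 mm; y_m = 148.605 − y.

[1] `<path>` regular polygon, #008000→engrave S335 F2420: (100.618,27.932) → (71.314,62.021) → (115.488,70.355) → (100.618,27.932) (closed)

[2] `<circle>` circle, #008000→engrave S335 F2420: (50.529,126.312) → (44.976,139.717) → (31.571,145.270) → (18.166,139.717) → (12.613,126.312) → (18.166,112.907) → (31.571,107.354) → (44.976,112.907) → (50.529,126.312) (closed)

; Generated by LaserGRBL
G21
G90
G0 X100.618 Y27.932
M3 S335
G1 X71.314 Y62.021 F2420
G1 X115.488 Y70.355
G1 X100.618 Y27.932
M5
G0 X50.529 Y126.312
M3 S335
G1 X44.976 Y139.717 F2420
G1 X31.571 Y145.270
G1 X18.166 Y139.717
G1 X12.613 Y126.312
G1 X18.166 Y112.907
G1 X31.571 Y107.354
G1 X44.976 Y112.907
G1 X50.529 Y126.312
M5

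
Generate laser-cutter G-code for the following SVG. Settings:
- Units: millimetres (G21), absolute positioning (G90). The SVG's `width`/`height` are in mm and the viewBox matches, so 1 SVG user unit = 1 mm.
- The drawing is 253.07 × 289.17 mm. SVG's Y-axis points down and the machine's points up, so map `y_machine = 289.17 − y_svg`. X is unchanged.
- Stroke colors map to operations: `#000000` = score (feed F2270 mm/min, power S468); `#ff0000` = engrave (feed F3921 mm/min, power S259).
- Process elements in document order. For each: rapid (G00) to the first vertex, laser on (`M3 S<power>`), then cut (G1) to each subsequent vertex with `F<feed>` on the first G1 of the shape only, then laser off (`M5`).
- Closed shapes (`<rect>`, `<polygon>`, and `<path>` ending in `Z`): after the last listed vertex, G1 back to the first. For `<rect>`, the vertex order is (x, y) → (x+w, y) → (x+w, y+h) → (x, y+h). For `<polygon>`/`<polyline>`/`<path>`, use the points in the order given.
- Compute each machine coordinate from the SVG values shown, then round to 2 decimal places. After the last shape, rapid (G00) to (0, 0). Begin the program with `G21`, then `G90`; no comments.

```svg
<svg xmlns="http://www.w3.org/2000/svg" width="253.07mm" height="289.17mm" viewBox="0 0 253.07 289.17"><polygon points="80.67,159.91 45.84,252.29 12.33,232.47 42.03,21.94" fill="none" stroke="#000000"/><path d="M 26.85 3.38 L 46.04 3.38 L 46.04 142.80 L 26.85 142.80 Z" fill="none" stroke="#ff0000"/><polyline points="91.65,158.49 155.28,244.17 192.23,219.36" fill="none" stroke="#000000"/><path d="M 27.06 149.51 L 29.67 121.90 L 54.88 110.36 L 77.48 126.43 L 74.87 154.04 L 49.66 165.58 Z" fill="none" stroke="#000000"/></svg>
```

G21
G90
G00 X80.67 Y129.26
M3 S468
G1 X45.84 Y36.88 F2270
G1 X12.33 Y56.70
G1 X42.03 Y267.23
G1 X80.67 Y129.26
M5
G00 X26.85 Y285.79
M3 S259
G1 X46.04 Y285.79 F3921
G1 X46.04 Y146.37
G1 X26.85 Y146.37
G1 X26.85 Y285.79
M5
G00 X91.65 Y130.68
M3 S468
G1 X155.28 Y45.00 F2270
G1 X192.23 Y69.81
M5
G00 X27.06 Y139.66
M3 S468
G1 X29.67 Y167.27 F2270
G1 X54.88 Y178.81
G1 X77.48 Y162.74
G1 X74.87 Y135.13
G1 X49.66 Y123.59
G1 X27.06 Y139.66
M5
G00 X0.00 Y0.00

Since the viewBox matches the mm dimensions, user units are millimetres directly. The only transform is the Y-flip y_m = 289.17 − y_svg.

Shape 1 is a closed polygon drawn with `<polygon>`. Its stroke #000000 means score at S468, F2270. After flipping Y the toolpath is (80.67,129.26) → (45.84,36.88) → (12.33,56.70) → (42.03,267.23) → (80.67,129.26), returning to the start.

Shape 2 is a rectangle drawn with `<path>`. Its stroke #ff0000 means engrave at S259, F3921. After flipping Y the toolpath is (26.85,285.79) → (46.04,285.79) → (46.04,146.37) → (26.85,146.37) → (26.85,285.79), returning to the start.

Shape 3 is a open polyline drawn with `<polyline>`. Its stroke #000000 means score at S468, F2270. After flipping Y the toolpath is (91.65,130.68) → (155.28,45.00) → (192.23,69.81).

Shape 4 is a regular polygon drawn with `<path>`. Its stroke #000000 means score at S468, F2270. After flipping Y the toolpath is (27.06,139.66) → (29.67,167.27) → (54.88,178.81) → (77.48,162.74) → (74.87,135.13) → (49.66,123.59) → (27.06,139.66), returning to the start.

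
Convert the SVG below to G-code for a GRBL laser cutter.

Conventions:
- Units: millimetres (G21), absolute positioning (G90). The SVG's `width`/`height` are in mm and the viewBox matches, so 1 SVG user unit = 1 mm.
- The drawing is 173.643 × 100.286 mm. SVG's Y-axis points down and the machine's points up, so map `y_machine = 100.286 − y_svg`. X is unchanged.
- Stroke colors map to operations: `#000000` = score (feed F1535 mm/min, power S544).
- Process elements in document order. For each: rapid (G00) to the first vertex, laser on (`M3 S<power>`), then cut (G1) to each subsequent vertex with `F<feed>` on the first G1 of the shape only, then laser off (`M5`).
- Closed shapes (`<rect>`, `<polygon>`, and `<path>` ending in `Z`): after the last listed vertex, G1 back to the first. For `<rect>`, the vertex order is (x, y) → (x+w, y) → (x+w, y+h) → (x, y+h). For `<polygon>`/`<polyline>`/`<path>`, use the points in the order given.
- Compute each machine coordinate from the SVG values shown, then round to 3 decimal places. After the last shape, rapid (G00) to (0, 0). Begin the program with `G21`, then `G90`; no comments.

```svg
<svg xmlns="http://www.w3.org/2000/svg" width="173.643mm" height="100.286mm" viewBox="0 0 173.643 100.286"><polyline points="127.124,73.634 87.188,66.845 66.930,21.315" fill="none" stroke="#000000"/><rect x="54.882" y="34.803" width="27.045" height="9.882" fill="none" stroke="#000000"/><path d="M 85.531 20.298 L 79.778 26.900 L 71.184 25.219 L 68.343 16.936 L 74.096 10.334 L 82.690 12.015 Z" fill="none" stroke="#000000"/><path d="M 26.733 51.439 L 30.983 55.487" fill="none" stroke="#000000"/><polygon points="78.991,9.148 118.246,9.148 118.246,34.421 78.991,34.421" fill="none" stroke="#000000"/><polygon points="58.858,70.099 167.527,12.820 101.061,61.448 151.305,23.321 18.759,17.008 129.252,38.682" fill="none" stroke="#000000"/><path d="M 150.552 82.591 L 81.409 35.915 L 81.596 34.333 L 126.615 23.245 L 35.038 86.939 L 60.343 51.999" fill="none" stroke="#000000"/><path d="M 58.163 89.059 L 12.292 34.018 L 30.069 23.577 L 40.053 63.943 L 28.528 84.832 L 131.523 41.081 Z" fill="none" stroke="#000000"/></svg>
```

1 u = 1 mm; y_m = 100.286 − y.

[1] `<polyline>` open polyline, #000000→score S544 F1535: (127.124,26.652) → (87.188,33.441) → (66.930,78.971)

[2] `<rect>` rectangle, #000000→score S544 F1535: (54.882,65.483) → (81.927,65.483) → (81.927,55.601) → (54.882,55.601) → (54.882,65.483) (closed)

[3] `<path>` regular polygon, #000000→score S544 F1535: (85.531,79.988) → (79.778,73.386) → (71.184,75.067) → (68.343,83.350) → (74.096,89.952) → (82.690,88.271) → (85.531,79.988) (closed)

[4] `<path>` line segment, #000000→score S544 F1535: (26.733,48.847) → (30.983,44.799)

[5] `<polygon>` rectangle, #000000→score S544 F1535: (78.991,91.138) → (118.246,91.138) → (118.246,65.865) → (78.991,65.865) → (78.991,91.138) (closed)

[6] `<polygon>` closed polygon, #000000→score S544 F1535: (58.858,30.187) → (167.527,87.466) → (101.061,38.838) → (151.305,76.965) → (18.759,83.278) → (129.252,61.604) → (58.858,30.187) (closed)

[7] `<path>` open polyline, #000000→score S544 F1535: (150.552,17.695) → (81.409,64.371) → (81.596,65.953) → (126.615,77.041) → (35.038,13.347) → (60.343,48.287)

[8] `<path>` closed polygon, #000000→score S544 F1535: (58.163,11.227) → (12.292,66.268) → (30.069,76.709) → (40.053,36.343) → (28.528,15.454) → (131.523,59.205) → (58.163,11.227) (closed)

G21
G90
G00 X127.124 Y26.652
M3 S544
G1 X87.188 Y33.441 F1535
G1 X66.930 Y78.971
M5
G00 X54.882 Y65.483
M3 S544
G1 X81.927 Y65.483 F1535
G1 X81.927 Y55.601
G1 X54.882 Y55.601
G1 X54.882 Y65.483
M5
G00 X85.531 Y79.988
M3 S544
G1 X79.778 Y73.386 F1535
G1 X71.184 Y75.067
G1 X68.343 Y83.350
G1 X74.096 Y89.952
G1 X82.690 Y88.271
G1 X85.531 Y79.988
M5
G00 X26.733 Y48.847
M3 S544
G1 X30.983 Y44.799 F1535
M5
G00 X78.991 Y91.138
M3 S544
G1 X118.246 Y91.138 F1535
G1 X118.246 Y65.865
G1 X78.991 Y65.865
G1 X78.991 Y91.138
M5
G00 X58.858 Y30.187
M3 S544
G1 X167.527 Y87.466 F1535
G1 X101.061 Y38.838
G1 X151.305 Y76.965
G1 X18.759 Y83.278
G1 X129.252 Y61.604
G1 X58.858 Y30.187
M5
G00 X150.552 Y17.695
M3 S544
G1 X81.409 Y64.371 F1535
G1 X81.596 Y65.953
G1 X126.615 Y77.041
G1 X35.038 Y13.347
G1 X60.343 Y48.287
M5
G00 X58.163 Y11.227
M3 S544
G1 X12.292 Y66.268 F1535
G1 X30.069 Y76.709
G1 X40.053 Y36.343
G1 X28.528 Y15.454
G1 X131.523 Y59.205
G1 X58.163 Y11.227
M5
G00 X0.000 Y0.000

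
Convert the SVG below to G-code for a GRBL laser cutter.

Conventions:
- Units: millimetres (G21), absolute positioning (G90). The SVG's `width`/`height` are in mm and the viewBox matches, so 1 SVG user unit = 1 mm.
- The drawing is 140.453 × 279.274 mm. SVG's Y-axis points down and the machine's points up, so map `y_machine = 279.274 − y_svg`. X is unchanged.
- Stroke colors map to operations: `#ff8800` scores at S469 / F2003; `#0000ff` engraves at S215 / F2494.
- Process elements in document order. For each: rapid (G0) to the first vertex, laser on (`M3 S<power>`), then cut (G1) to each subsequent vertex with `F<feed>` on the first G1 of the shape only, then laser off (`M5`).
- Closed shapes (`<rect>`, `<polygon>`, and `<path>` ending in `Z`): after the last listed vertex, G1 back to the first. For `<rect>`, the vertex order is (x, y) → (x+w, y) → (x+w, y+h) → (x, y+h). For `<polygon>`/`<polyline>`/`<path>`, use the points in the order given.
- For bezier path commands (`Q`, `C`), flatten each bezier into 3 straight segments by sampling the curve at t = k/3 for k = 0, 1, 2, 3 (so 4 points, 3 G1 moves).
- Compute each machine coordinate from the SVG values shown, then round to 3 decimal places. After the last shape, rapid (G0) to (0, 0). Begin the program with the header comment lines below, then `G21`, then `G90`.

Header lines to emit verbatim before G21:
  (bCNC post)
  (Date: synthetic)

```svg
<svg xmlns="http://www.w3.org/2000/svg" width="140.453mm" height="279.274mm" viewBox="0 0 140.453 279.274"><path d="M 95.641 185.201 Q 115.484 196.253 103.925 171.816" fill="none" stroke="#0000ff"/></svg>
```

viewBox `0 0 140.453 279.274` with mm width/height → 1 unit = 1 mm. Flip: y_m = 279.274 − y_svg.

**Shape 1** — `<path>` quadratic bezier, stroke `#0000ff` → engrave (S215, F2494). Control points (SVG): P0=(95.641,185.201), P1=(115.484,196.253), P2=(103.925,171.816); sampled at t=k/3. Machine vertices: (95.641,94.073) → (105.381,90.648) → (108.142,95.110) → (103.925,107.458). Open path.

(bCNC post)
(Date: synthetic)
G21
G90
G0 X95.641 Y94.073
M3 S215
G1 X105.381 Y90.648 F2494
G1 X108.142 Y95.110
G1 X103.925 Y107.458
M5
G0 X0.000 Y0.000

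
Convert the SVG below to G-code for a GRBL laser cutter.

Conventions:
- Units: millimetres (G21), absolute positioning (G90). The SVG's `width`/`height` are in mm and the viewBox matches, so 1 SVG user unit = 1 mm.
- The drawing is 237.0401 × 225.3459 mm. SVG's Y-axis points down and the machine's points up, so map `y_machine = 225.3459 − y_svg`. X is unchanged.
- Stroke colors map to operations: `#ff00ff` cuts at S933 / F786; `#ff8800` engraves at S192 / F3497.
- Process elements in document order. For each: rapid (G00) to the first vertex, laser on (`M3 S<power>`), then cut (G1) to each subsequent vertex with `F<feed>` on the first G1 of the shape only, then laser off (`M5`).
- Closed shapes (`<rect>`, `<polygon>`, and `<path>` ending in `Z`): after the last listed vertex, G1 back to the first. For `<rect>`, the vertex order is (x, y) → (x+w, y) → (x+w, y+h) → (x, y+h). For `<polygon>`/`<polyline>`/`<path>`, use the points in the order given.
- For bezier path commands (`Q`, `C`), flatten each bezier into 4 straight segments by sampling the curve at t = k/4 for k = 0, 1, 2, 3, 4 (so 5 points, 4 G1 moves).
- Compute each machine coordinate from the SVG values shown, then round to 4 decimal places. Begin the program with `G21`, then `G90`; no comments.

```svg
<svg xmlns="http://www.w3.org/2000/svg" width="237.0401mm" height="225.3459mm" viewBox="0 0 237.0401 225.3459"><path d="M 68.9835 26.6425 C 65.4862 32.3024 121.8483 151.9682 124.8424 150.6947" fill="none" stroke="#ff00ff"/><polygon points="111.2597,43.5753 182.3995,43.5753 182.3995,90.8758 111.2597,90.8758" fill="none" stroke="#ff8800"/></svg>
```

1 u = 1 mm; y_m = 225.3459 − y.

[1] `<path>` cubic bezier, #ff00ff→cut S933 F786: (68.9835,198.7034) → (75.8150,176.7534) → (94.4787,134.0773) → (114.3595,92.7012) → (124.8424,74.6512)

[2] `<polygon>` rectangle, #ff8800→engrave S192 F3497: (111.2597,181.7706) → (182.3995,181.7706) → (182.3995,134.4701) → (111.2597,134.4701) → (111.2597,181.7706) (closed)

G21
G90
G00 X68.9835 Y198.7034
M3 S933
G1 X75.8150 Y176.7534 F786
G1 X94.4787 Y134.0773
G1 X114.3595 Y92.7012
G1 X124.8424 Y74.6512
M5
G00 X111.2597 Y181.7706
M3 S192
G1 X182.3995 Y181.7706 F3497
G1 X182.3995 Y134.4701
G1 X111.2597 Y134.4701
G1 X111.2597 Y181.7706
M5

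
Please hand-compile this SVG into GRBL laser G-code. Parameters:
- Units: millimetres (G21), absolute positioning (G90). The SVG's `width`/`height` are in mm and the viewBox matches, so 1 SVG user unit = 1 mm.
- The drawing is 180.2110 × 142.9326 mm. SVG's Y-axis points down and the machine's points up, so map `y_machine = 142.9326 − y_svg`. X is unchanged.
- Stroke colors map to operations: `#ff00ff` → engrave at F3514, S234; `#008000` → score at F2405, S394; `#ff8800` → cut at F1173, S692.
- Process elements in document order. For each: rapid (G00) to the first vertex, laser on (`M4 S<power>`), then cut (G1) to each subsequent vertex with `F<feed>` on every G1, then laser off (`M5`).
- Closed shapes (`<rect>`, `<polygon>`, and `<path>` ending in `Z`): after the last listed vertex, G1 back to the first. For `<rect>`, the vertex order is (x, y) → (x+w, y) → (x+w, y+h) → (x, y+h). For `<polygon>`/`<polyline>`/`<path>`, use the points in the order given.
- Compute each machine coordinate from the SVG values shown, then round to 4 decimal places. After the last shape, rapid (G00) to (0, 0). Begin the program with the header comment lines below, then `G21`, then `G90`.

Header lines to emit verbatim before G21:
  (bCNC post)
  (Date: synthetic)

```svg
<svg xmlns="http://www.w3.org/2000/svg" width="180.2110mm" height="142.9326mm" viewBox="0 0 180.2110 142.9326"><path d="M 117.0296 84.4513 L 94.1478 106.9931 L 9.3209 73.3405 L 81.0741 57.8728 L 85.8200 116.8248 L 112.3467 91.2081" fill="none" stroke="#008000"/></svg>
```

1 u = 1 mm; y_m = 142.9326 − y.

[1] `<path>` open polyline, #008000→score S394 F2405: (117.0296,58.4813) → (94.1478,35.9395) → (9.3209,69.5921) → (81.0741,85.0598) → (85.8200,26.1078) → (112.3467,51.7245)

(bCNC post)
(Date: synthetic)
G21
G90
G00 X117.0296 Y58.4813
M4 S394
G1 X94.1478 Y35.9395 F2405
G1 X9.3209 Y69.5921 F2405
G1 X81.0741 Y85.0598 F2405
G1 X85.8200 Y26.1078 F2405
G1 X112.3467 Y51.7245 F2405
M5
G00 X0.0000 Y0.0000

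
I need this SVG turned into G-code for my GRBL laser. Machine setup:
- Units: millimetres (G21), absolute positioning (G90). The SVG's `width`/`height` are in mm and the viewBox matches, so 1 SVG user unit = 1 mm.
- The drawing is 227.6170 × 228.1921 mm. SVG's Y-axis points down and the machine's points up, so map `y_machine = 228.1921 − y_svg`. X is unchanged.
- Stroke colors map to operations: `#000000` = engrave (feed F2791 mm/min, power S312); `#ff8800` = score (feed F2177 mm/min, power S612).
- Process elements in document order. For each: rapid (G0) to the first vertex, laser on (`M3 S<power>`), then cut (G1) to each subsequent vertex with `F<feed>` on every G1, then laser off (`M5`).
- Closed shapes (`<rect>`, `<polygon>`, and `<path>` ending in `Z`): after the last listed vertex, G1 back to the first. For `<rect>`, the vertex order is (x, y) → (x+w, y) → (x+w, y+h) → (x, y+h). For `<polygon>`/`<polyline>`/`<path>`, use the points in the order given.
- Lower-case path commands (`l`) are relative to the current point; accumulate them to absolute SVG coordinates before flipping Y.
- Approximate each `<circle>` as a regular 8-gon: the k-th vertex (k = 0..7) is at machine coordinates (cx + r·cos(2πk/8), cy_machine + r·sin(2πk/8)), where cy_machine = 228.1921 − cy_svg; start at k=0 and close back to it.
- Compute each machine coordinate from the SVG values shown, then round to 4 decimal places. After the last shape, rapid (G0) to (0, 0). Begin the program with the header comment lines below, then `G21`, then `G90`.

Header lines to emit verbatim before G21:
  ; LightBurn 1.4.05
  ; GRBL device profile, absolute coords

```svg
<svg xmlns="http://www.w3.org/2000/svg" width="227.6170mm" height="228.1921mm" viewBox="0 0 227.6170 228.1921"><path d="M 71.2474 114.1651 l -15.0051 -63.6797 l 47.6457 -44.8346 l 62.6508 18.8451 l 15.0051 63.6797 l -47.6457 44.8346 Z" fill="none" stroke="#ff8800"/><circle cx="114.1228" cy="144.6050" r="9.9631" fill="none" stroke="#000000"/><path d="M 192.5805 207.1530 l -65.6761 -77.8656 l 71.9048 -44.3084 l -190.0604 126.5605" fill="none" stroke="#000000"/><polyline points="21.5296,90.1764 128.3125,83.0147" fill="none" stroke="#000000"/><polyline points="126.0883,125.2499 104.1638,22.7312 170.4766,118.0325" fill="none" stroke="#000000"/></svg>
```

1 u = 1 mm; y_m = 228.1921 − y.

[1] `<path>` regular polygon, #ff8800→score S612 F2177: (71.2474,114.0270) → (56.2423,177.7067) → (103.8880,222.5413) → (166.5388,203.6962) → (181.5439,140.0165) → (133.8982,95.1819) → (71.2474,114.0270) (closed)

[2] `<circle>` circle, #000000→engrave S312 F2791: (124.0859,83.5871) → (121.1678,90.6321) → (114.1228,93.5502) → (107.0778,90.6321) → (104.1597,83.5871) → (107.0778,76.5421) → (114.1228,73.6240) → (121.1678,76.5421) → (124.0859,83.5871) (closed)

[3] `<path>` open polyline, #000000→engrave S312 F2791: (192.5805,21.0391) → (126.9044,98.9047) → (198.8092,143.2131) → (8.7488,16.6526)

[4] `<polyline>` line segment, #000000→engrave S312 F2791: (21.5296,138.0157) → (128.3125,145.1774)

[5] `<polyline>` open polyline, #000000→engrave S312 F2791: (126.0883,102.9422) → (104.1638,205.4609) → (170.4766,110.1596)

; LightBurn 1.4.05
; GRBL device profile, absolute coords
G21
G90
G0 X71.2474 Y114.0270
M3 S612
G1 X56.2423 Y177.7067 F2177
G1 X103.8880 Y222.5413 F2177
G1 X166.5388 Y203.6962 F2177
G1 X181.5439 Y140.0165 F2177
G1 X133.8982 Y95.1819 F2177
G1 X71.2474 Y114.0270 F2177
M5
G0 X124.0859 Y83.5871
M3 S312
G1 X121.1678 Y90.6321 F2791
G1 X114.1228 Y93.5502 F2791
G1 X107.0778 Y90.6321 F2791
G1 X104.1597 Y83.5871 F2791
G1 X107.0778 Y76.5421 F2791
G1 X114.1228 Y73.6240 F2791
G1 X121.1678 Y76.5421 F2791
G1 X124.0859 Y83.5871 F2791
M5
G0 X192.5805 Y21.0391
M3 S312
G1 X126.9044 Y98.9047 F2791
G1 X198.8092 Y143.2131 F2791
G1 X8.7488 Y16.6526 F2791
M5
G0 X21.5296 Y138.0157
M3 S312
G1 X128.3125 Y145.1774 F2791
M5
G0 X126.0883 Y102.9422
M3 S312
G1 X104.1638 Y205.4609 F2791
G1 X170.4766 Y110.1596 F2791
M5
G0 X0.0000 Y0.0000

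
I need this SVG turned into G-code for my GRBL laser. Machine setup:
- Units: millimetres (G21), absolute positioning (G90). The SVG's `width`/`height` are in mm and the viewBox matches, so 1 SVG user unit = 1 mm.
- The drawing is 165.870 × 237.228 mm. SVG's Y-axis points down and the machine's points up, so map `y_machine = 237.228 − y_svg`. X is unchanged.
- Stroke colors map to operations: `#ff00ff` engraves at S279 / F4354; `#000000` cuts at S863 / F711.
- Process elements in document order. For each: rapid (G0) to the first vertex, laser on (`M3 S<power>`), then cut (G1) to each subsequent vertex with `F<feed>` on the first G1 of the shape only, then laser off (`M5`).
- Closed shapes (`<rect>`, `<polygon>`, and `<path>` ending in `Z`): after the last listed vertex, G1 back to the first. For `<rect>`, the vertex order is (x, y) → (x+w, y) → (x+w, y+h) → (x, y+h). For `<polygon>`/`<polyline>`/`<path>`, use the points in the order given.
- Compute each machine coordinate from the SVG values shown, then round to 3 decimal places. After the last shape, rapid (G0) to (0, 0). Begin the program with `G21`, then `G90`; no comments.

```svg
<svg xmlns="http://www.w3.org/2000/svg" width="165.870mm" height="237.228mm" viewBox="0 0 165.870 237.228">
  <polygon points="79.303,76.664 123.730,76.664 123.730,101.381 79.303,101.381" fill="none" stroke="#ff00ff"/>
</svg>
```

Since the viewBox matches the mm dimensions, user units are millimetres directly. The only transform is the Y-flip y_m = 237.228 − y_svg.

Shape 1 is a rectangle drawn with `<polygon>`. Its stroke #ff00ff means engrave at S279, F4354. After flipping Y the toolpath is (79.303,160.564) → (123.730,160.564) → (123.730,135.847) → (79.303,135.847) → (79.303,160.564), returning to the start.

G21
G90
G0 X79.303 Y160.564
M3 S279
G1 X123.730 Y160.564 F4354
G1 X123.730 Y135.847
G1 X79.303 Y135.847
G1 X79.303 Y160.564
M5
G0 X0.000 Y0.000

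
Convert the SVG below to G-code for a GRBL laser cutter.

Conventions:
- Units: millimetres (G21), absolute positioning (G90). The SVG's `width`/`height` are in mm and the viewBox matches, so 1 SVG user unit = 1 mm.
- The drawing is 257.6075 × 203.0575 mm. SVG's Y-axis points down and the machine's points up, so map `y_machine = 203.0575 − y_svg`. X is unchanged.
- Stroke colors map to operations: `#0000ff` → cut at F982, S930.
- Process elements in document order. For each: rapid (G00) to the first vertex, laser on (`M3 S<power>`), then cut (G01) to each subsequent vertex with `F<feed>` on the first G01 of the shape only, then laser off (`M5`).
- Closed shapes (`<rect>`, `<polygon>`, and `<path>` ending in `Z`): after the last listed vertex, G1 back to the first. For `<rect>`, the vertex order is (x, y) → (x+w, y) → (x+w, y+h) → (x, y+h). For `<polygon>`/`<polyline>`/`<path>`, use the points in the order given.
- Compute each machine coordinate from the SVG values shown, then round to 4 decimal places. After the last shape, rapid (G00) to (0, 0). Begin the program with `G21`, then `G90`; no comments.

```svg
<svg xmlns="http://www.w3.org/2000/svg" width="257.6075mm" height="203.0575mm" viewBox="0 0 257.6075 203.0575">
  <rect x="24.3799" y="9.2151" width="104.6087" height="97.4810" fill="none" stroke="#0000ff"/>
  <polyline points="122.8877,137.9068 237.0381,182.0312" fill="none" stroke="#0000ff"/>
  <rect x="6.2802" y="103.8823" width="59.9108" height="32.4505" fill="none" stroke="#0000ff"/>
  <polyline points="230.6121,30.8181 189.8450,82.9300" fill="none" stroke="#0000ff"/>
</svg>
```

G21
G90
G00 X24.3799 Y193.8424
M3 S930
G01 X128.9886 Y193.8424 F982
G01 X128.9886 Y96.3614
G01 X24.3799 Y96.3614
G01 X24.3799 Y193.8424
M5
G00 X122.8877 Y65.1507
M3 S930
G01 X237.0381 Y21.0263 F982
M5
G00 X6.2802 Y99.1752
M3 S930
G01 X66.1910 Y99.1752 F982
G01 X66.1910 Y66.7247
G01 X6.2802 Y66.7247
G01 X6.2802 Y99.1752
M5
G00 X230.6121 Y172.2394
M3 S930
G01 X189.8450 Y120.1275 F982
M5
G00 X0.0000 Y0.0000

viewBox `0 0 257.6075 203.0575` with mm width/height → 1 unit = 1 mm. Flip: y_m = 203.0575 − y_svg.

**Shape 1** — `<rect>` rectangle, stroke `#0000ff` → cut (S930, F982). Machine vertices: (24.3799,193.8424) → (128.9886,193.8424) → (128.9886,96.3614) → (24.3799,96.3614) → (24.3799,193.8424). Closed: final G1 returns to the first vertex.

**Shape 2** — `<polyline>` line segment, stroke `#0000ff` → cut (S930, F982). Machine vertices: (122.8877,65.1507) → (237.0381,21.0263). Open path.

**Shape 3** — `<rect>` rectangle, stroke `#0000ff` → cut (S930, F982). Machine vertices: (6.2802,99.1752) → (66.1910,99.1752) → (66.1910,66.7247) → (6.2802,66.7247) → (6.2802,99.1752). Closed: final G1 returns to the first vertex.

**Shape 4** — `<polyline>` line segment, stroke `#0000ff` → cut (S930, F982). Machine vertices: (230.6121,172.2394) → (189.8450,120.1275). Open path.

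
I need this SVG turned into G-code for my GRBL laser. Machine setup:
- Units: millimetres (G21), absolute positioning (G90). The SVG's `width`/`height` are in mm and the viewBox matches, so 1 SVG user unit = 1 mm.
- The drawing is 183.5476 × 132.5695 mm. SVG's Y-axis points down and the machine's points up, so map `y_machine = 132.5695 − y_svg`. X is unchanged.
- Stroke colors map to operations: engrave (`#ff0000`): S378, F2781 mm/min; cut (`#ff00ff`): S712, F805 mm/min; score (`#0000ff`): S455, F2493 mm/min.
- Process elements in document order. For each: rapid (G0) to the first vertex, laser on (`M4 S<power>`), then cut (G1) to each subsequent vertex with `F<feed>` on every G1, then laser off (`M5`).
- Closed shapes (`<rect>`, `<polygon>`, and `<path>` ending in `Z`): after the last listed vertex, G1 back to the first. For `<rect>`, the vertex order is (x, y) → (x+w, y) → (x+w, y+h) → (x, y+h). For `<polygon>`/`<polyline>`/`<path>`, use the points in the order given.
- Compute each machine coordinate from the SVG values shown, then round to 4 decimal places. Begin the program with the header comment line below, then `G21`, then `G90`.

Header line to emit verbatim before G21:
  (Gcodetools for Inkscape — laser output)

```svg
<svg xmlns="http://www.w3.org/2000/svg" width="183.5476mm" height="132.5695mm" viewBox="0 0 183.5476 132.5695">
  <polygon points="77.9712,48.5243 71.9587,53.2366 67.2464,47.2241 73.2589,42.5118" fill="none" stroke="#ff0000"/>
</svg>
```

viewBox `0 0 183.5476 132.5695` with mm width/height → 1 unit = 1 mm. Flip: y_m = 132.5695 − y_svg.

**Shape 1** — `<polygon>` regular polygon, stroke `#ff0000` → engrave (S378, F2781). Machine vertices: (77.9712,84.0452) → (71.9587,79.3329) → (67.2464,85.3454) → (73.2589,90.0577) → (77.9712,84.0452). Closed: final G1 returns to the first vertex.

(Gcodetools for Inkscape — laser output)
G21
G90
G0 X77.9712 Y84.0452
M4 S378
G1 X71.9587 Y79.3329 F2781
G1 X67.2464 Y85.3454 F2781
G1 X73.2589 Y90.0577 F2781
G1 X77.9712 Y84.0452 F2781
M5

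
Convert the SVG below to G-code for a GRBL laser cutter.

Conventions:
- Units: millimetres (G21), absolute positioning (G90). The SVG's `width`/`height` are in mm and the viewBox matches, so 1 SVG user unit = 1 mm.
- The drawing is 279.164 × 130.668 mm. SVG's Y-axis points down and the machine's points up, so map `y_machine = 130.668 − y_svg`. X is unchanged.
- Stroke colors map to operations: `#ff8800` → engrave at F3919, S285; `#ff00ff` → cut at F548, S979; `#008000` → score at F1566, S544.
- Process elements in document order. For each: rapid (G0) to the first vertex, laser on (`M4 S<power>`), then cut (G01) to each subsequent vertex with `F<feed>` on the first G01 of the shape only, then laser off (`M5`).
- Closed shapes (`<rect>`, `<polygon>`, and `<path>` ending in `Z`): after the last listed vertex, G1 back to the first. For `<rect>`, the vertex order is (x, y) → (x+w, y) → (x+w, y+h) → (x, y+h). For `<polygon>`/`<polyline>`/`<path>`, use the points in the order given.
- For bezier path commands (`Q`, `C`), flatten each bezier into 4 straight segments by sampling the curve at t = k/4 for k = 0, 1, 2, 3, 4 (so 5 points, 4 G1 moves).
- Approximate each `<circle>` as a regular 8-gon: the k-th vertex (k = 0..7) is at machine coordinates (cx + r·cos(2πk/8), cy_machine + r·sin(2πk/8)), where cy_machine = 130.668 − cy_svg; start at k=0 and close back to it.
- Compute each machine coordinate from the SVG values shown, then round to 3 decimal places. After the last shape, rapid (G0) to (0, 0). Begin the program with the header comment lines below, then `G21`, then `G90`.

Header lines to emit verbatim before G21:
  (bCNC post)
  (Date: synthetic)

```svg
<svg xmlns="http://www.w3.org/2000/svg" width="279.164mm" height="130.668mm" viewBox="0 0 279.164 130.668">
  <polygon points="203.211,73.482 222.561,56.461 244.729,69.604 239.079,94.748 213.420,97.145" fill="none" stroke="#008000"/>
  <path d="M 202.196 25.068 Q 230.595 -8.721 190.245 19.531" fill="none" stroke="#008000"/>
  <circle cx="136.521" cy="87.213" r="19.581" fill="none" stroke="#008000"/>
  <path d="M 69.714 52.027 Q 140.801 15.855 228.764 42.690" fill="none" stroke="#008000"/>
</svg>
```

(bCNC post)
(Date: synthetic)
G21
G90
G0 X203.211 Y57.186
M4 S544
G01 X222.561 Y74.207 F1566
G01 X244.729 Y61.064
G01 X239.079 Y35.920
G01 X213.420 Y33.523
G01 X203.211 Y57.186
M5
G0 X202.196 Y105.600
M4 S544
G01 X212.099 Y118.617 F1566
G01 X213.408 Y123.879
G01 X206.123 Y121.385
G01 X190.245 Y111.137
M5
G0 X156.102 Y43.455
M4 S544
G01 X150.367 Y57.301 F1566
G01 X136.521 Y63.036
G01 X122.675 Y57.301
G01 X116.940 Y43.455
G01 X122.675 Y29.609
G01 X136.521 Y23.874
G01 X150.367 Y29.609
G01 X156.102 Y43.455
M5
G0 X69.714 Y78.641
M4 S544
G01 X106.312 Y92.789 F1566
G01 X145.020 Y99.061
G01 X185.837 Y97.458
G01 X228.764 Y87.978
M5
G0 X0.000 Y0.000

1 u = 1 mm; y_m = 130.668 − y.

[1] `<polygon>` regular polygon, #008000→score S544 F1566: (203.211,57.186) → (222.561,74.207) → (244.729,61.064) → (239.079,35.920) → (213.420,33.523) → (203.211,57.186) (closed)

[2] `<path>` quadratic bezier, #008000→score S544 F1566: (202.196,105.600) → (212.099,118.617) → (213.408,123.879) → (206.123,121.385) → (190.245,111.137)

[3] `<circle>` circle, #008000→score S544 F1566: (156.102,43.455) → (150.367,57.301) → (136.521,63.036) → (122.675,57.301) → (116.940,43.455) → (122.675,29.609) → (136.521,23.874) → (150.367,29.609) → (156.102,43.455) (closed)

[4] `<path>` quadratic bezier, #008000→score S544 F1566: (69.714,78.641) → (106.312,92.789) → (145.020,99.061) → (185.837,97.458) → (228.764,87.978)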